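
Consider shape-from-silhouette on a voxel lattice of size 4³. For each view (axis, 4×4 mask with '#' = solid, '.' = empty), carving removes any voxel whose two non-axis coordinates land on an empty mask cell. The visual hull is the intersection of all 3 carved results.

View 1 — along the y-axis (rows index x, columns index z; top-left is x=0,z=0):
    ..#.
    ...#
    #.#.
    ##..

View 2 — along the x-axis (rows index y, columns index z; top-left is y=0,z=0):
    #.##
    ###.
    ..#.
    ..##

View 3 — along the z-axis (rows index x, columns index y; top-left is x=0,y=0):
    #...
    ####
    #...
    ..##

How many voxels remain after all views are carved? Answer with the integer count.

5 voxels

start: 4×4×4 = 64 voxels
  1. axis=1 (XZ plane), |mask|=6  ⇒  voxels=24
  2. axis=0 (YZ plane), |mask|=9  ⇒  voxels=15
  3. axis=2 (XY plane), |mask|=8  ⇒  voxels=5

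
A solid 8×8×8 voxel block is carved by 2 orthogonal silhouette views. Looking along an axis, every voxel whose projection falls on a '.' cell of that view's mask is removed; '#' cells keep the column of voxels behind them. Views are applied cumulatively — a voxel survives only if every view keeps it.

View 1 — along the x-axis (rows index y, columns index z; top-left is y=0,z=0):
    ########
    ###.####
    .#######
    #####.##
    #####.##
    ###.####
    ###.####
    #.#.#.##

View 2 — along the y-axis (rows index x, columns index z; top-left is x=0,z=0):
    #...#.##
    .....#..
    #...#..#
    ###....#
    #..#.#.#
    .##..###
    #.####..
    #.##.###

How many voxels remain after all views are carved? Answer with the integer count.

full grid |V| = 512
V1 x: intersect with YZ mask (55 set) -- 440 left
V2 y: intersect with XZ mask (32 set) -- 221 left

|visual hull| = 221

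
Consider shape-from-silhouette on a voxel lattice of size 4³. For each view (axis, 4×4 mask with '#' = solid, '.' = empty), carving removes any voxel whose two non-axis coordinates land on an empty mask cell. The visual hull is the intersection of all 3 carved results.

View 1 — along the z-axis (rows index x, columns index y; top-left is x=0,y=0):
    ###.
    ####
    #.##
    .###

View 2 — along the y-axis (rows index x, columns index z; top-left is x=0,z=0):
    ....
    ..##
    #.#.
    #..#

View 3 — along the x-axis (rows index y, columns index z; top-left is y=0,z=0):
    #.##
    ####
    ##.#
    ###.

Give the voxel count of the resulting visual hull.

before carving: 64 voxels (4×4×4)
  1. axis=2 (XY plane), |mask|=13  ⇒  voxels=52
  2. axis=1 (XZ plane), |mask|=6  ⇒  voxels=20
  3. axis=0 (YZ plane), |mask|=13  ⇒  voxels=16

remaining voxels: 16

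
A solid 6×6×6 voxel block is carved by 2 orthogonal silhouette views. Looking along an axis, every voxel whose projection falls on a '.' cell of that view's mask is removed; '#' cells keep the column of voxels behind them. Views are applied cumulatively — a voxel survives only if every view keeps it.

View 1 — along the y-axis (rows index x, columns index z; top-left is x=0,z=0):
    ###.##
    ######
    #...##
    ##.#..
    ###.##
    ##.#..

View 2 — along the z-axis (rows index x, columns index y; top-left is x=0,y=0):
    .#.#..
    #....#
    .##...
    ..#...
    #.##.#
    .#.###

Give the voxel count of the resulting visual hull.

full grid |V| = 216
step 1: project along y, AND mask (25/36) → |grid| = 150
step 2: project along z, AND mask (15/36) → |grid| = 63

voxel count = 63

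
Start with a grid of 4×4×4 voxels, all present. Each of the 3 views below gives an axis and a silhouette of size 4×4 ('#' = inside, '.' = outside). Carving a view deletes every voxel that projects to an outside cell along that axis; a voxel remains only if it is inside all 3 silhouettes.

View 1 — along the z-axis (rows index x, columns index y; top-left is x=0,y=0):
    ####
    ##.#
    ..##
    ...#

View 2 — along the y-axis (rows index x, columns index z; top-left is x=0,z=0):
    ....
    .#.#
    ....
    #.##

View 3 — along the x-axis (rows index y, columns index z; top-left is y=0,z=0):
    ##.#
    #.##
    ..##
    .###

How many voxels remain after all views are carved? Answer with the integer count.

7 voxels

initial block: 4^3 = 64
V1 z: intersect with XY mask (10 set) -- 40 left
V2 y: intersect with XZ mask (5 set) -- 9 left
V3 x: intersect with YZ mask (11 set) -- 7 left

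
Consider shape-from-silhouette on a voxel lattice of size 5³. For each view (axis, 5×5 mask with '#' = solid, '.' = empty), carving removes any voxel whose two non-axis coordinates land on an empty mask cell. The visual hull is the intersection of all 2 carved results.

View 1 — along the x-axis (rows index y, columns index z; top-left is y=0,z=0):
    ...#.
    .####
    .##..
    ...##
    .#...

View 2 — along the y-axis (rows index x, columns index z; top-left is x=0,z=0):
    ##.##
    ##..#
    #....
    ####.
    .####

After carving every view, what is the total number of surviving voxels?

start: 5×5×5 = 125 voxels
step 1: project along x, AND mask (10/25) → |grid| = 50
step 2: project along y, AND mask (16/25) → |grid| = 31

|visual hull| = 31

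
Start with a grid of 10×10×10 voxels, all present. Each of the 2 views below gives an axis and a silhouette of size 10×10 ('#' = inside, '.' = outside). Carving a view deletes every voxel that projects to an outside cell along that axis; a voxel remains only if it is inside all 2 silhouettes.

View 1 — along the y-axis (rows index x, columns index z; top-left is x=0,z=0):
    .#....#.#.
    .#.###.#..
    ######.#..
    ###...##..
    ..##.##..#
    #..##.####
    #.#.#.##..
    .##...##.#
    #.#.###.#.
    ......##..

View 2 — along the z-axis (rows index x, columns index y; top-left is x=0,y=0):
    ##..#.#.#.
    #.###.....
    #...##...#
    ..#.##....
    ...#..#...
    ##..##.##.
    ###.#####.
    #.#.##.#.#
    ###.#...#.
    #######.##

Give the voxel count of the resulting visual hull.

before carving: 1000 voxels (10×10×10)
step 1: project along y, AND mask (50/100) → |grid| = 500
step 2: project along z, AND mask (52/100) → |grid| = 248

remaining voxels: 248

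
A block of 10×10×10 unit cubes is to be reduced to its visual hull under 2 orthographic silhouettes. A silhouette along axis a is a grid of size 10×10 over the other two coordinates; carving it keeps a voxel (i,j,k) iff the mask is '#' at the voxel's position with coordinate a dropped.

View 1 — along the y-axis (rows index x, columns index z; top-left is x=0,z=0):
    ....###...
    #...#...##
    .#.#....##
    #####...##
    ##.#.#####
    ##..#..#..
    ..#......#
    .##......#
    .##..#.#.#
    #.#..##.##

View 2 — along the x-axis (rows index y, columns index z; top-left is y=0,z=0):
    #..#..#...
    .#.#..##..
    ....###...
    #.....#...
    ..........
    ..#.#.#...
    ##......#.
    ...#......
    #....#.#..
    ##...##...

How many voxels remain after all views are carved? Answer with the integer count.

voxel count = 106

initial block: 10^3 = 1000
after view 1 [y-axis, 46 of 100 cells solid] → remaining = 460
after view 2 [x-axis, 26 of 100 cells solid] → remaining = 106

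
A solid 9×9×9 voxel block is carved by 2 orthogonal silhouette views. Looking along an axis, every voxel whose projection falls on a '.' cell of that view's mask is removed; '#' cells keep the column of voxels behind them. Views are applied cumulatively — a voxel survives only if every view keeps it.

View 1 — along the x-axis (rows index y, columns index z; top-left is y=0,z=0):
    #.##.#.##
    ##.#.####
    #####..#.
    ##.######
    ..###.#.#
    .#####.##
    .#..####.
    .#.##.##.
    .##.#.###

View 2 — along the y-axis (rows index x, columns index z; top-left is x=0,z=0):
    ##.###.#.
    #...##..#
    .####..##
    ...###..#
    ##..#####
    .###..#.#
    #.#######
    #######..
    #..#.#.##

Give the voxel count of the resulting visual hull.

start: 9×9×9 = 729 voxels
step 1: project along x, AND mask (55/81) → |grid| = 495
step 2: project along y, AND mask (52/81) → |grid| = 318

318 voxels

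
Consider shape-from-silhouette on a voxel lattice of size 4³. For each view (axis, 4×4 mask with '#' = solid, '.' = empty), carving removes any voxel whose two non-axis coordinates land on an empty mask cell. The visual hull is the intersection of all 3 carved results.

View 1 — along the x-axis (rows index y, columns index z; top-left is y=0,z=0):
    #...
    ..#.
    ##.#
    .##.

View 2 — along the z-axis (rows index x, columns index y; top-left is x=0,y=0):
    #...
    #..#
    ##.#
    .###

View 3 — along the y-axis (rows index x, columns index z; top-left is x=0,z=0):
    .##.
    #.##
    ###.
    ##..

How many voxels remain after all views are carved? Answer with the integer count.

|visual hull| = 9

before carving: 64 voxels (4×4×4)
after view 1 [x-axis, 7 of 16 cells solid] → remaining = 28
after view 2 [z-axis, 9 of 16 cells solid] → remaining = 14
after view 3 [y-axis, 10 of 16 cells solid] → remaining = 9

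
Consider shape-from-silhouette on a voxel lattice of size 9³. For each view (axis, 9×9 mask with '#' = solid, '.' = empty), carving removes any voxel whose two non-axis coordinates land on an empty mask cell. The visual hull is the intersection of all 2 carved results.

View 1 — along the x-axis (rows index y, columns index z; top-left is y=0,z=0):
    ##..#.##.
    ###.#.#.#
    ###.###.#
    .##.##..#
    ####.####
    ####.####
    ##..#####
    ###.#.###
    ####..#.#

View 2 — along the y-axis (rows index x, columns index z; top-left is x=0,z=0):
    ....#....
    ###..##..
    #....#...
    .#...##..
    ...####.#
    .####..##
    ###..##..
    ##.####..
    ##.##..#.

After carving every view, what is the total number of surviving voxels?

full grid |V| = 729
step 1: project along x, AND mask (59/81) → |grid| = 531
step 2: project along y, AND mask (38/81) → |grid| = 253

|visual hull| = 253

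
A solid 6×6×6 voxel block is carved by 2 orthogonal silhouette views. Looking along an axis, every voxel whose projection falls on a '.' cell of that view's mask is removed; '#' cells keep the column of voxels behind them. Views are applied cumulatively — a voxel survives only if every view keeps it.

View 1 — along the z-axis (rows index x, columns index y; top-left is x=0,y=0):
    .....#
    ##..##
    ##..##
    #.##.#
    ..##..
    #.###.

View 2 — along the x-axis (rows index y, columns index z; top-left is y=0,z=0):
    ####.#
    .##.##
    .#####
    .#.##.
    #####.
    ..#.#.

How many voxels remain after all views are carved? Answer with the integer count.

75 voxels

full grid |V| = 216
V1 z: intersect with XY mask (19 set) -- 114 left
V2 x: intersect with YZ mask (24 set) -- 75 left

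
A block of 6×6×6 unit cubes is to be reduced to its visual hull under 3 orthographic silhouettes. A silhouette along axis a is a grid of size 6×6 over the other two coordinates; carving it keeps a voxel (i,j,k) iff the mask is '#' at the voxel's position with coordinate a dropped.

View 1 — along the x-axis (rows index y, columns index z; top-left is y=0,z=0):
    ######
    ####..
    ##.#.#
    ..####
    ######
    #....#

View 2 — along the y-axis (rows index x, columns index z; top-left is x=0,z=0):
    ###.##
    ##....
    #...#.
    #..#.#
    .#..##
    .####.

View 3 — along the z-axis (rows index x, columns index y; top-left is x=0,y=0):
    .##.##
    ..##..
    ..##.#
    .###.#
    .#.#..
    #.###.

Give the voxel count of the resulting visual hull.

|visual hull| = 43

initial block: 6^3 = 216
carve view 1 (along x, YZ-mask fill 26/36): 156 voxels remain
carve view 2 (along y, XZ-mask fill 19/36): 81 voxels remain
carve view 3 (along z, XY-mask fill 19/36): 43 voxels remain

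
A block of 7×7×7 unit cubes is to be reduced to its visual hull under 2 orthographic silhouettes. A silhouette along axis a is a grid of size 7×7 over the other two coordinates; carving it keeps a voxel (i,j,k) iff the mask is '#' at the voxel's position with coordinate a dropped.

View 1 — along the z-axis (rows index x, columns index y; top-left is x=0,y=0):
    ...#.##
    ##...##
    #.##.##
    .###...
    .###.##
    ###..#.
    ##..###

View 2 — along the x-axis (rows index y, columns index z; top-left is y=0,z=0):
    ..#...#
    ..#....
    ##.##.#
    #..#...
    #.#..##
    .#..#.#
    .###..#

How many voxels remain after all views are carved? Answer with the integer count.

|visual hull| = 83

before carving: 343 voxels (7×7×7)
[1] z-view keeps 29 columns → grid now 203
[2] x-view keeps 21 columns → grid now 83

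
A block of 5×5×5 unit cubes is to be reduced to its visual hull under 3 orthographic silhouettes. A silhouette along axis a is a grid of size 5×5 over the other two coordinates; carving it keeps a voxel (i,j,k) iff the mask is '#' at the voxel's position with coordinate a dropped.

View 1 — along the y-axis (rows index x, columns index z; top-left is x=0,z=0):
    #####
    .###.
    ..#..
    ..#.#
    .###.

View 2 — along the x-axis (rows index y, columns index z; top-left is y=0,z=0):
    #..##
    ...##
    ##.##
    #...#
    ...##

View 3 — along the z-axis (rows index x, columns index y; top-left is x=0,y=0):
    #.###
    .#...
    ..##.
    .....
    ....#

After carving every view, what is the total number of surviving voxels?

voxel count = 13

before carving: 125 voxels (5×5×5)
V1 y: intersect with XZ mask (14 set) -- 70 left
V2 x: intersect with YZ mask (13 set) -- 28 left
V3 z: intersect with XY mask (8 set) -- 13 left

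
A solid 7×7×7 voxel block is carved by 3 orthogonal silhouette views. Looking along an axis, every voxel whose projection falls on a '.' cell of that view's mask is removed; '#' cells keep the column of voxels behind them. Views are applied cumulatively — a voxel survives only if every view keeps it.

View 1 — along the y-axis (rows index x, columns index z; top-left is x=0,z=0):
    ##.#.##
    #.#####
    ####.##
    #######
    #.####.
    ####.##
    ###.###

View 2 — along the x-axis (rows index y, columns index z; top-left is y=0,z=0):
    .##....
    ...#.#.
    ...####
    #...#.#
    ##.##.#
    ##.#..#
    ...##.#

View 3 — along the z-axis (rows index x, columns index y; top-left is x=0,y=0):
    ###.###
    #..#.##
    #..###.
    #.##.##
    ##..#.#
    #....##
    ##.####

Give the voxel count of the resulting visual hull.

voxel count = 85

full grid |V| = 343
carve view 1 (along y, XZ-mask fill 41/49): 287 voxels remain
carve view 2 (along x, YZ-mask fill 23/49): 132 voxels remain
carve view 3 (along z, XY-mask fill 32/49): 85 voxels remain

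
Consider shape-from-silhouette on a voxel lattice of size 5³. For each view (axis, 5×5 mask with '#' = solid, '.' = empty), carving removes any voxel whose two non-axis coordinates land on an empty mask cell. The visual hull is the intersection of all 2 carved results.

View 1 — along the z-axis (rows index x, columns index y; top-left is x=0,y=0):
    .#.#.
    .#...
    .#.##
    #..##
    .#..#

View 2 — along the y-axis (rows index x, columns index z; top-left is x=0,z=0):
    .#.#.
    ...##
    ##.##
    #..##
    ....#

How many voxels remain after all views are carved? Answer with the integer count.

initial block: 5^3 = 125
  1. axis=2 (XY plane), |mask|=11  ⇒  voxels=55
  2. axis=1 (XZ plane), |mask|=12  ⇒  voxels=29

|visual hull| = 29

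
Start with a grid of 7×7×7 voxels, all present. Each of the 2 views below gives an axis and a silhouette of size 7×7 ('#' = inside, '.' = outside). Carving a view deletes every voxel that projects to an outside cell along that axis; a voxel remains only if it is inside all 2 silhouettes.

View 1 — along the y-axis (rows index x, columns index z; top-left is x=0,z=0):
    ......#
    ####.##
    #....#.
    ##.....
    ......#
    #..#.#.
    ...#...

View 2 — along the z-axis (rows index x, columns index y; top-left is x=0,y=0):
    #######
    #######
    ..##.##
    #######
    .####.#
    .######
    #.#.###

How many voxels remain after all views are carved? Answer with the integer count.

remaining voxels: 99

initial block: 7^3 = 343
after view 1 [y-axis, 16 of 49 cells solid] → remaining = 112
after view 2 [z-axis, 41 of 49 cells solid] → remaining = 99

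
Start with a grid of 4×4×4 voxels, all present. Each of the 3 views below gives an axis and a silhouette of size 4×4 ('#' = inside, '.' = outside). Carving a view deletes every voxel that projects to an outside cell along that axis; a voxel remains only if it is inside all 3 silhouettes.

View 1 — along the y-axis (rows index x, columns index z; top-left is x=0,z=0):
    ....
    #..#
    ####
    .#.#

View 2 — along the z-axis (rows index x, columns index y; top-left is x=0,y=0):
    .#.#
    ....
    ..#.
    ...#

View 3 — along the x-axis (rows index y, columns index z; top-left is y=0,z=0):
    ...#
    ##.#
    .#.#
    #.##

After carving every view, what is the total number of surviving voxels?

voxel count = 3

before carving: 64 voxels (4×4×4)
V1 y: intersect with XZ mask (8 set) -- 32 left
V2 z: intersect with XY mask (4 set) -- 6 left
V3 x: intersect with YZ mask (9 set) -- 3 left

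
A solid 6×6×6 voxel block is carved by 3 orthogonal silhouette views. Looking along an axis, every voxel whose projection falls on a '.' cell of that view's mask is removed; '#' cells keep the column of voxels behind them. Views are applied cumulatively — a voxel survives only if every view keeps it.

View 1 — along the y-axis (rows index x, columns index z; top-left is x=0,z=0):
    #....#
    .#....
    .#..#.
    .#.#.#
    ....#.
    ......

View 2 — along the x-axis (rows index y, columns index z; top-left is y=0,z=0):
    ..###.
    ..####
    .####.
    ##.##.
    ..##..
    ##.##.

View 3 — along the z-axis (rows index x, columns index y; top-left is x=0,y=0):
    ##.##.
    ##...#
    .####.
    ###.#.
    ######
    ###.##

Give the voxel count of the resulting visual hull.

voxel count = 19

before carving: 216 voxels (6×6×6)
  1. axis=1 (XZ plane), |mask|=9  ⇒  voxels=54
  2. axis=0 (YZ plane), |mask|=21  ⇒  voxels=29
  3. axis=2 (XY plane), |mask|=26  ⇒  voxels=19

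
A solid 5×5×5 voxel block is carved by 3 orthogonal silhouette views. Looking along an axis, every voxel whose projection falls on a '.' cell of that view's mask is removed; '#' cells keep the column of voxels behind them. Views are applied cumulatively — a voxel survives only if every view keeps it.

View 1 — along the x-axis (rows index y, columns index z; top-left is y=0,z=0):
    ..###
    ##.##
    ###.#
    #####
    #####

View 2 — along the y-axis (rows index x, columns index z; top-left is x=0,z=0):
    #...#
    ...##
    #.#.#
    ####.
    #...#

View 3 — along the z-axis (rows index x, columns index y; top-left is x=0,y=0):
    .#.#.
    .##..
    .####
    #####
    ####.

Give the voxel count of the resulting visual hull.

initial block: 5^3 = 125
[1] x-view keeps 21 columns → grid now 105
[2] y-view keeps 13 columns → grid now 56
[3] z-view keeps 17 columns → grid now 41

41 voxels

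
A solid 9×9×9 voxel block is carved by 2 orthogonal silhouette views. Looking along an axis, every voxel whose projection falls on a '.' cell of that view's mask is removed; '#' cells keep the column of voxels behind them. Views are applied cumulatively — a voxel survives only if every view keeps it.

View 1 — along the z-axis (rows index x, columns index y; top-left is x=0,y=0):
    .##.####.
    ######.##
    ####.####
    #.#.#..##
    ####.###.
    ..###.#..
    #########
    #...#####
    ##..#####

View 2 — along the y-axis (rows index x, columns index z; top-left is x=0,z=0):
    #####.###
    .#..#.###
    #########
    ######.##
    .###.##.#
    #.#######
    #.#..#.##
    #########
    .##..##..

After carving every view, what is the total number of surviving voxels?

start: 9×9×9 = 729 voxels
V1 z: intersect with XY mask (60 set) -- 540 left
V2 y: intersect with XZ mask (62 set) -- 401 left

voxel count = 401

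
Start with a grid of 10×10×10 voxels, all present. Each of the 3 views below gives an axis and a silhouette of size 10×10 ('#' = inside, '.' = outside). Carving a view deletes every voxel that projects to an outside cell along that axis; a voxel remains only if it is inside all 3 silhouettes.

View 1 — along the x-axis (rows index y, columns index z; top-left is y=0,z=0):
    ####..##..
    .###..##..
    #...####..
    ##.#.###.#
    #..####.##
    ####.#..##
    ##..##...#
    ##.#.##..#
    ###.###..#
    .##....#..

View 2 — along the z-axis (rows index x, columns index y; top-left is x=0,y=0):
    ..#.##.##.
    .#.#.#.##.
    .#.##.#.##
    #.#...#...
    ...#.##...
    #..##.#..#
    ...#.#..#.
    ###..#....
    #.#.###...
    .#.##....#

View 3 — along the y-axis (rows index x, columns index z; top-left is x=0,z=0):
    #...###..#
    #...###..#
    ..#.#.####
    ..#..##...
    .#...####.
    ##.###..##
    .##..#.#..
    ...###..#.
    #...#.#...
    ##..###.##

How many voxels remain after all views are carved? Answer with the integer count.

131 voxels

initial block: 10^3 = 1000
[1] x-view keeps 58 columns → grid now 580
[2] z-view keeps 43 columns → grid now 257
[3] y-view keeps 49 columns → grid now 131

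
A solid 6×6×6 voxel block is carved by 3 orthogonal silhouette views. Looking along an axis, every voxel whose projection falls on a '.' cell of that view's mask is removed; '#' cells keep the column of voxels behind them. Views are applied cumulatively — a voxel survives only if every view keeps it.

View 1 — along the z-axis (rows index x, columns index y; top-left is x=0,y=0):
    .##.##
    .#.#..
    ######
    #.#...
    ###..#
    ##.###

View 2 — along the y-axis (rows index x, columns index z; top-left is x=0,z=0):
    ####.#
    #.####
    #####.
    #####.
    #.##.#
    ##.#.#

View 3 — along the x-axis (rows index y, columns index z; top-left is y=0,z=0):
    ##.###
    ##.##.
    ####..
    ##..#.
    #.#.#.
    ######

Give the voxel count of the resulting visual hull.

|visual hull| = 76

start: 6×6×6 = 216 voxels
  1. axis=2 (XY plane), |mask|=23  ⇒  voxels=138
  2. axis=1 (XZ plane), |mask|=28  ⇒  voxels=106
  3. axis=0 (YZ plane), |mask|=25  ⇒  voxels=76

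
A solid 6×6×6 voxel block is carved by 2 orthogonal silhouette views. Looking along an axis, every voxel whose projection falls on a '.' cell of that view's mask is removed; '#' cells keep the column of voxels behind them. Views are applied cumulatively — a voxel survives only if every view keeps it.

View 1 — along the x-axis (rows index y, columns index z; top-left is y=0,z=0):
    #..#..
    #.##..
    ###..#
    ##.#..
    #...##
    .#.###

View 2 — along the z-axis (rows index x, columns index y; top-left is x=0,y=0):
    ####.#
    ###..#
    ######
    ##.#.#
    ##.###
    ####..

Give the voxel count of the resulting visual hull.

voxel count = 87

before carving: 216 voxels (6×6×6)
V1 x: intersect with YZ mask (19 set) -- 114 left
V2 z: intersect with XY mask (28 set) -- 87 left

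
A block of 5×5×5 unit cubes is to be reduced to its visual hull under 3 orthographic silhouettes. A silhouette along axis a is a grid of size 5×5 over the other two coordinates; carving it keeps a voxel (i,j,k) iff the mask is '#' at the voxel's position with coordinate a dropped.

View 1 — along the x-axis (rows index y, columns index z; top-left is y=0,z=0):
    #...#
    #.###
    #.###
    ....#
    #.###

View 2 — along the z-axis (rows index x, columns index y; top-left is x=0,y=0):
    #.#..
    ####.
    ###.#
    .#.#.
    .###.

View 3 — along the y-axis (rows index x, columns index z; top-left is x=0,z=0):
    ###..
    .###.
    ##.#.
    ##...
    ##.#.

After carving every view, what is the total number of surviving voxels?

19 voxels

initial block: 5^3 = 125
carve view 1 (along x, YZ-mask fill 15/25): 75 voxels remain
carve view 2 (along z, XY-mask fill 15/25): 45 voxels remain
carve view 3 (along y, XZ-mask fill 14/25): 19 voxels remain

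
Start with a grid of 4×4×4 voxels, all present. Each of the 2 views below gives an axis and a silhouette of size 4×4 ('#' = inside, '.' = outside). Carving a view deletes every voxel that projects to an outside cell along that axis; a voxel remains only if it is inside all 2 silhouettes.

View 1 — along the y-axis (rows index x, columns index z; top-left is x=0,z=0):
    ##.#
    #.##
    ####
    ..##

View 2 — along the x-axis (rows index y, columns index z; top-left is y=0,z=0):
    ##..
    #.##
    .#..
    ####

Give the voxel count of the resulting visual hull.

initial block: 4^3 = 64
[1] y-view keeps 12 columns → grid now 48
[2] x-view keeps 10 columns → grid now 29

|visual hull| = 29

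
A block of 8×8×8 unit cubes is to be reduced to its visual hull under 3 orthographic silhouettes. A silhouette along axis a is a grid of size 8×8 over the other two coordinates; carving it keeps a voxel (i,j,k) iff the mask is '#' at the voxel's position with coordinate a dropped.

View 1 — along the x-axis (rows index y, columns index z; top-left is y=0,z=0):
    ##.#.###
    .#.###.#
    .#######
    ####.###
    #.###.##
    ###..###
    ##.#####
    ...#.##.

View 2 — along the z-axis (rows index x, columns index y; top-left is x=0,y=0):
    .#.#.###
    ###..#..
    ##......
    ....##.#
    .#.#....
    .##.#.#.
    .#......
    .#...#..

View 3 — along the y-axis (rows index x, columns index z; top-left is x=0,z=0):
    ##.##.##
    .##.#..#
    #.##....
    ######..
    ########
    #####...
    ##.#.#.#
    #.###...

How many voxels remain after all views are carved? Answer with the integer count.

full grid |V| = 512
carve view 1 (along x, YZ-mask fill 47/64): 376 voxels remain
carve view 2 (along z, XY-mask fill 23/64): 131 voxels remain
carve view 3 (along y, XZ-mask fill 41/64): 81 voxels remain

81 voxels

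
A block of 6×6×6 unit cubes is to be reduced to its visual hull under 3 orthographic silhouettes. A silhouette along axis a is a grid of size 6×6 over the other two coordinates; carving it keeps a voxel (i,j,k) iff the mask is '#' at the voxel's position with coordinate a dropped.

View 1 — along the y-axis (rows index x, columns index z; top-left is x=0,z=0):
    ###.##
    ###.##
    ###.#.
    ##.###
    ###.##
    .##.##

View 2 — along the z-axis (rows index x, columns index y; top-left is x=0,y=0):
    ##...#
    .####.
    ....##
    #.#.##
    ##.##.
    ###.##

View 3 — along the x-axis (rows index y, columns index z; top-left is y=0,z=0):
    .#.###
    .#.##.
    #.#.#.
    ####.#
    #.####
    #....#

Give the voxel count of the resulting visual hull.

start: 6×6×6 = 216 voxels
after view 1 [y-axis, 28 of 36 cells solid] → remaining = 168
after view 2 [z-axis, 22 of 36 cells solid] → remaining = 103
after view 3 [x-axis, 22 of 36 cells solid] → remaining = 60

60 voxels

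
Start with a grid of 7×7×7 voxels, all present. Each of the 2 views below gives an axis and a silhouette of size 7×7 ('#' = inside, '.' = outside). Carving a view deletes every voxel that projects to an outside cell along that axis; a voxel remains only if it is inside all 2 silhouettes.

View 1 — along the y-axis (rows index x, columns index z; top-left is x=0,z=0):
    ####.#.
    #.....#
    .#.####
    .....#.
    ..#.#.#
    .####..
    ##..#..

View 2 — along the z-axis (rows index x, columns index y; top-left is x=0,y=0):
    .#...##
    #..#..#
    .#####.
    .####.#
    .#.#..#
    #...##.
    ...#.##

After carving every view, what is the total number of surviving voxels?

before carving: 343 voxels (7×7×7)
  1. axis=1 (XZ plane), |mask|=23  ⇒  voxels=161
  2. axis=2 (XY plane), |mask|=25  ⇒  voxels=81

81 voxels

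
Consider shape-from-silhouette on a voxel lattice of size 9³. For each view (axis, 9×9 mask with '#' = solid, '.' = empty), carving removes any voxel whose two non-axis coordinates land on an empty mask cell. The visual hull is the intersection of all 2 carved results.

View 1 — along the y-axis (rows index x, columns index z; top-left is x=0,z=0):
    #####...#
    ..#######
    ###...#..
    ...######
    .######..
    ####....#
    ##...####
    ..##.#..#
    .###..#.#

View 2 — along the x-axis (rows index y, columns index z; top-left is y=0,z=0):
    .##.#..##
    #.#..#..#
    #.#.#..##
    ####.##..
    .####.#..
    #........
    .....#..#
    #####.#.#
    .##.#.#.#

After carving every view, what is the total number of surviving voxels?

voxel count = 227

start: 9×9×9 = 729 voxels
after view 1 [y-axis, 49 of 81 cells solid] → remaining = 441
after view 2 [x-axis, 40 of 81 cells solid] → remaining = 227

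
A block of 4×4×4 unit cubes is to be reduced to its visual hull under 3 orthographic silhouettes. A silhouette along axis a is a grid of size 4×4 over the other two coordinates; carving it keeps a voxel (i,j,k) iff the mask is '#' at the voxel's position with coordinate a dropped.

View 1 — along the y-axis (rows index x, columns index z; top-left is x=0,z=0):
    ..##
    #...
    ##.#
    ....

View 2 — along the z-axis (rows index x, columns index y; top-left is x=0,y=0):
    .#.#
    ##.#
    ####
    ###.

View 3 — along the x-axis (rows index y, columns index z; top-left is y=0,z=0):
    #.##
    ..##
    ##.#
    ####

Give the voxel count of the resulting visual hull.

initial block: 4^3 = 64
V1 y: intersect with XZ mask (6 set) -- 24 left
V2 z: intersect with XY mask (12 set) -- 19 left
V3 x: intersect with YZ mask (12 set) -- 15 left

15 voxels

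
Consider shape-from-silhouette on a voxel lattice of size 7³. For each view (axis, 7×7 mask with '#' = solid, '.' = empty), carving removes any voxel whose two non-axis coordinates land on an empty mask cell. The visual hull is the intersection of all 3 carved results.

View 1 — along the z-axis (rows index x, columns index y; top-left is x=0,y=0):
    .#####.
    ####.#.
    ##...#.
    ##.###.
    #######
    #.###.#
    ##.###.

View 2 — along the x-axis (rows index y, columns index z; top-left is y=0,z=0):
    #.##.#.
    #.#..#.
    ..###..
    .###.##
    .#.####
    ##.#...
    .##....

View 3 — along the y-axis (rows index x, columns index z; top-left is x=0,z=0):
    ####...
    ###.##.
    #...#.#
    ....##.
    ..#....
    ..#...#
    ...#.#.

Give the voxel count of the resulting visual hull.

remaining voxels: 52

initial block: 7^3 = 343
  1. axis=2 (XY plane), |mask|=35  ⇒  voxels=245
  2. axis=0 (YZ plane), |mask|=25  ⇒  voxels=131
  3. axis=1 (XZ plane), |mask|=19  ⇒  voxels=52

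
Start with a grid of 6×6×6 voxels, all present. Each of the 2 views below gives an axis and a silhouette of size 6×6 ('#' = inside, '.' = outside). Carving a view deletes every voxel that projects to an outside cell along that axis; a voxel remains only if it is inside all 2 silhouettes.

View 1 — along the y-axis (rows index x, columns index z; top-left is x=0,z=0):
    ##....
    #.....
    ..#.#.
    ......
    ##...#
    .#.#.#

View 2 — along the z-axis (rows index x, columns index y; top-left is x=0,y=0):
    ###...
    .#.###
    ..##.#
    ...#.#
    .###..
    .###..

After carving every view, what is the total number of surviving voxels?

|visual hull| = 34

full grid |V| = 216
step 1: project along y, AND mask (11/36) → |grid| = 66
step 2: project along z, AND mask (18/36) → |grid| = 34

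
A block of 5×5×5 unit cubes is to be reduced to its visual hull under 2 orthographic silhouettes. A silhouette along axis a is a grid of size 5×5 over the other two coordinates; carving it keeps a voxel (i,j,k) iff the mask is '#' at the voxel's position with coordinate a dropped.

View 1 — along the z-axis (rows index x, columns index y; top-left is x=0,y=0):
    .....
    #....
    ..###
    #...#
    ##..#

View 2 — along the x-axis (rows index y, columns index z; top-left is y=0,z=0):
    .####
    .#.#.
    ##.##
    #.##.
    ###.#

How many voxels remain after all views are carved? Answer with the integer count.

33 voxels

initial block: 5^3 = 125
step 1: project along z, AND mask (9/25) → |grid| = 45
step 2: project along x, AND mask (17/25) → |grid| = 33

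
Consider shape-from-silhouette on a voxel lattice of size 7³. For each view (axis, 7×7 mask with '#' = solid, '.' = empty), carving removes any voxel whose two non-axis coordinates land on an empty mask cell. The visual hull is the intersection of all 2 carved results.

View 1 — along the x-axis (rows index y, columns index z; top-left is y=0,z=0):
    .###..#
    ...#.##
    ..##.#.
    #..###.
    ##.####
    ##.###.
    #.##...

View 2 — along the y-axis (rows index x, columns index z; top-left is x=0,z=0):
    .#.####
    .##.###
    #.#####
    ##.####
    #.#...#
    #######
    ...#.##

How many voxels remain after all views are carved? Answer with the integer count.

|visual hull| = 141

before carving: 343 voxels (7×7×7)
carve view 1 (along x, YZ-mask fill 28/49): 196 voxels remain
carve view 2 (along y, XZ-mask fill 35/49): 141 voxels remain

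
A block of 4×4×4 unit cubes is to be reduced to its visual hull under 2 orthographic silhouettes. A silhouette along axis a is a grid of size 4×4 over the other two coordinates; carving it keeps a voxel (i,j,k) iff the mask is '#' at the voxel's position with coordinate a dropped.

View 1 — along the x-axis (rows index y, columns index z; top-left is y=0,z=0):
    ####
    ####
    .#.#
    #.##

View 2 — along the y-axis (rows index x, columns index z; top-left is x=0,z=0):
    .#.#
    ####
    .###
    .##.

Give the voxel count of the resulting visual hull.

start: 4×4×4 = 64 voxels
step 1: project along x, AND mask (13/16) → |grid| = 52
step 2: project along y, AND mask (11/16) → |grid| = 36

voxel count = 36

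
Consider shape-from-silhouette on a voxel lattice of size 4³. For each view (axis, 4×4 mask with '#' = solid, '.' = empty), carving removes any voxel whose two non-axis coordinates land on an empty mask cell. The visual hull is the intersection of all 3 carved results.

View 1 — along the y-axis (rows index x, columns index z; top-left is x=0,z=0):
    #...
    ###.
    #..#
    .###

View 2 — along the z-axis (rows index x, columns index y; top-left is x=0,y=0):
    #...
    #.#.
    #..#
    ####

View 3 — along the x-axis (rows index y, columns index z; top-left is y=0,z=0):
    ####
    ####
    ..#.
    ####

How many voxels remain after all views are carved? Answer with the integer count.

start: 4×4×4 = 64 voxels
  1. axis=1 (XZ plane), |mask|=9  ⇒  voxels=36
  2. axis=2 (XY plane), |mask|=9  ⇒  voxels=23
  3. axis=0 (YZ plane), |mask|=13  ⇒  voxels=19

|visual hull| = 19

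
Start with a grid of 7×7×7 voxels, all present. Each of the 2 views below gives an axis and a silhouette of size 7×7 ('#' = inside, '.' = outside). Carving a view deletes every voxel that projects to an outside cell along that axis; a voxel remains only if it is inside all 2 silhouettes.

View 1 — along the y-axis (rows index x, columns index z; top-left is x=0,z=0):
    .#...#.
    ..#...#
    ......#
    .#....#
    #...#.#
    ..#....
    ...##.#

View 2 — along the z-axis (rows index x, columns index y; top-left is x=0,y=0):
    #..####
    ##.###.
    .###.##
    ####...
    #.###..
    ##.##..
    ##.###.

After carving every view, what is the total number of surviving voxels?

start: 7×7×7 = 343 voxels
[1] y-view keeps 14 columns → grid now 98
[2] z-view keeps 32 columns → grid now 64

voxel count = 64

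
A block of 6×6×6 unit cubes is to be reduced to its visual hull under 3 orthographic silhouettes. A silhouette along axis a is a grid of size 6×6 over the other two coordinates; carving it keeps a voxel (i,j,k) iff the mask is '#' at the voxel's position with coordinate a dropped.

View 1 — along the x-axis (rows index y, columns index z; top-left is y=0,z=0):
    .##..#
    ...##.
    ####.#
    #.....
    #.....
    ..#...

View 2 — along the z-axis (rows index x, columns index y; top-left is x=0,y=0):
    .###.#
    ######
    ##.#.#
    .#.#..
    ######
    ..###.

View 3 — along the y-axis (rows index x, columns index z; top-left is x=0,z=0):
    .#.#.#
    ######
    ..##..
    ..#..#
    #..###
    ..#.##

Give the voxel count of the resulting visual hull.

voxel count = 30

full grid |V| = 216
carve view 1 (along x, YZ-mask fill 13/36): 78 voxels remain
carve view 2 (along z, XY-mask fill 25/36): 52 voxels remain
carve view 3 (along y, XZ-mask fill 20/36): 30 voxels remain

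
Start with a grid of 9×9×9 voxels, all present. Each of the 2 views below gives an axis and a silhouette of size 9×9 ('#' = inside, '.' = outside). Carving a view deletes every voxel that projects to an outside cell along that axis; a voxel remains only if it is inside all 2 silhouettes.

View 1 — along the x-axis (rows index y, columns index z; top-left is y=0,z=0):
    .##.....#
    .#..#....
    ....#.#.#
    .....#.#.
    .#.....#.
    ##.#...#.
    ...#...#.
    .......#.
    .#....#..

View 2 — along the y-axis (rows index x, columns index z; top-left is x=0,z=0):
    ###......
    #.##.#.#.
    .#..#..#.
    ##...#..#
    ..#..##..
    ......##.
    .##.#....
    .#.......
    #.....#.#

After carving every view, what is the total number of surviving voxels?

initial block: 9^3 = 729
[1] x-view keeps 21 columns → grid now 189
[2] y-view keeps 27 columns → grid now 67

voxel count = 67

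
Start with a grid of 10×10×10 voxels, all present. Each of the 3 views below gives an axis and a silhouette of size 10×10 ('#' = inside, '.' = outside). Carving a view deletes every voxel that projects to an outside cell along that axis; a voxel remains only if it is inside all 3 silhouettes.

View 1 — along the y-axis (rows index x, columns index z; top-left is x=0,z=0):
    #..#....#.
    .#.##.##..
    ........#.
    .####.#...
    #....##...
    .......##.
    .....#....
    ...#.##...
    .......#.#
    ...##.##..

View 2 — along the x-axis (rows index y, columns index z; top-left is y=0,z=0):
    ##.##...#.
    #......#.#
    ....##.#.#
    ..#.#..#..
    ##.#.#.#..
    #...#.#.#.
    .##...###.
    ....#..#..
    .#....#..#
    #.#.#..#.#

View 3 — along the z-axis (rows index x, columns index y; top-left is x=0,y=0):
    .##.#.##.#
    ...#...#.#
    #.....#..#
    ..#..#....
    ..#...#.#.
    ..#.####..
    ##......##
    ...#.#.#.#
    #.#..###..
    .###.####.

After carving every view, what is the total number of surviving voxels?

remaining voxels: 42

full grid |V| = 1000
step 1: project along y, AND mask (29/100) → |grid| = 290
step 2: project along x, AND mask (39/100) → |grid| = 111
step 3: project along z, AND mask (42/100) → |grid| = 42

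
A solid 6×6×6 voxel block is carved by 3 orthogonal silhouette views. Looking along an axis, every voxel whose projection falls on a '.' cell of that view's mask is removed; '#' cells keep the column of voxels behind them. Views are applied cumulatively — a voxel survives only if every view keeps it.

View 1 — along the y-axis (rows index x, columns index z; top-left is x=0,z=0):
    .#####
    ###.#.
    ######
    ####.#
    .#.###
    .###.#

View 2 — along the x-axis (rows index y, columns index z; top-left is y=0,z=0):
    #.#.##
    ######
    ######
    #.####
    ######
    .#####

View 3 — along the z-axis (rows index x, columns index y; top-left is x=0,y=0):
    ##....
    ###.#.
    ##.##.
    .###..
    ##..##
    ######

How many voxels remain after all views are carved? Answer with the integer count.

|visual hull| = 93

full grid |V| = 216
carve view 1 (along y, XZ-mask fill 28/36): 168 voxels remain
carve view 2 (along x, YZ-mask fill 32/36): 148 voxels remain
carve view 3 (along z, XY-mask fill 23/36): 93 voxels remain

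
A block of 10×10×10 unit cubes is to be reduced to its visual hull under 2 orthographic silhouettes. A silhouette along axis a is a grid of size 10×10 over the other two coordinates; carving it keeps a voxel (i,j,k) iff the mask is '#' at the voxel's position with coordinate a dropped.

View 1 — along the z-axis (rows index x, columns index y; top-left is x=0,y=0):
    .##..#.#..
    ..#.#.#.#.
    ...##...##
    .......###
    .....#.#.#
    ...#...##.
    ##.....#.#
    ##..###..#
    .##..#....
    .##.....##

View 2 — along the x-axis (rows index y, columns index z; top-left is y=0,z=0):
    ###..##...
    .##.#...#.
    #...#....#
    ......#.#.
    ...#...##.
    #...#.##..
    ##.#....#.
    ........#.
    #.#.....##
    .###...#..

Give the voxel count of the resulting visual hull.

initial block: 10^3 = 1000
[1] z-view keeps 38 columns → grid now 380
[2] x-view keeps 34 columns → grid now 128

remaining voxels: 128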